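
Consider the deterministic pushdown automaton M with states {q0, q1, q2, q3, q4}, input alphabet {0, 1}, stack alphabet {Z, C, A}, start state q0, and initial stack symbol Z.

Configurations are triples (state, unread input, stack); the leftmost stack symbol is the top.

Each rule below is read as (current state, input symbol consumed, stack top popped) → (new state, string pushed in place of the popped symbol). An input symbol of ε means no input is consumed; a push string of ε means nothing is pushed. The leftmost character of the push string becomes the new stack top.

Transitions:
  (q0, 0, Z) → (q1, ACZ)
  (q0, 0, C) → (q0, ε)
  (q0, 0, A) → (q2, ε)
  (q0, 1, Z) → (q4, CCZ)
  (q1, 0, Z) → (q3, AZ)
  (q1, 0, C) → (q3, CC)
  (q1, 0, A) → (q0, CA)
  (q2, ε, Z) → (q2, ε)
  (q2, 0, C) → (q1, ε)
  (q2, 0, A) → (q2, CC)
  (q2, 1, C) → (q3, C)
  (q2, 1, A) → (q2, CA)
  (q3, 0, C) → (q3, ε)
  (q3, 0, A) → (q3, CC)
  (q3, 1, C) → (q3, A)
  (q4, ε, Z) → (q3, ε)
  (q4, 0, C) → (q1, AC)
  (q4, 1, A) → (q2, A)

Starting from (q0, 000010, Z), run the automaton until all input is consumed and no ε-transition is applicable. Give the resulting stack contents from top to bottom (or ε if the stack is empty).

Z

(q0, 000010, Z) ⊢ (q1, 00010, ACZ) ⊢ (q0, 0010, CACZ) ⊢ (q0, 010, ACZ) ⊢ (q2, 10, CZ) ⊢ (q3, 0, CZ) ⊢ (q3, ε, Z)
All input consumed in state q3 with stack Z.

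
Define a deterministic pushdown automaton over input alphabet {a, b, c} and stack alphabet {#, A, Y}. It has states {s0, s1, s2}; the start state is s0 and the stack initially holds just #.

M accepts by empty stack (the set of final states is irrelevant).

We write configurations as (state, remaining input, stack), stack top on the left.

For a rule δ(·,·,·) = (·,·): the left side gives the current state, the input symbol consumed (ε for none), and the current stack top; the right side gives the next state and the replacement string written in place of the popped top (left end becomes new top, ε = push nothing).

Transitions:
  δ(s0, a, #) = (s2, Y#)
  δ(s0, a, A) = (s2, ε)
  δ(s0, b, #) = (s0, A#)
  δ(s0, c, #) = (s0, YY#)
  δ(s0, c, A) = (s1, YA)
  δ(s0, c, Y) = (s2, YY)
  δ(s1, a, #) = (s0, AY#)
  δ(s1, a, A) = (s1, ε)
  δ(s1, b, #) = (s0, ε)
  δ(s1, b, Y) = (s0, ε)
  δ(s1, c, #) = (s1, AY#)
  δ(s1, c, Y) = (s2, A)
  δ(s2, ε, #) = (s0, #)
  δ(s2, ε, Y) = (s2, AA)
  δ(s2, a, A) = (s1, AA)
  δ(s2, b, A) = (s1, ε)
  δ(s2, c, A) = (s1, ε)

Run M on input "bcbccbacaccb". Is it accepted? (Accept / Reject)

(s0, bcbccbacaccb, #)
  read b, top #: go to s0, push A# → (s0, cbccbacaccb, A#)
  read c, top A: go to s1, push YA → (s1, bccbacaccb, YA#)
  read b, top Y: go to s0, push ε → (s0, ccbacaccb, A#)
  read c, top A: go to s1, push YA → (s1, cbacaccb, YA#)
  read c, top Y: go to s2, push A → (s2, bacaccb, AA#)
  read b, top A: go to s1, push ε → (s1, acaccb, A#)
  read a, top A: go to s1, push ε → (s1, caccb, #)
  read c, top #: go to s1, push AY# → (s1, accb, AY#)
  read a, top A: go to s1, push ε → (s1, ccb, Y#)
  read c, top Y: go to s2, push A → (s2, cb, A#)
  read c, top A: go to s1, push ε → (s1, b, #)
  read b, top #: go to s0, push ε → (s0, ε, ε)
All input consumed and the stack is empty.

Accept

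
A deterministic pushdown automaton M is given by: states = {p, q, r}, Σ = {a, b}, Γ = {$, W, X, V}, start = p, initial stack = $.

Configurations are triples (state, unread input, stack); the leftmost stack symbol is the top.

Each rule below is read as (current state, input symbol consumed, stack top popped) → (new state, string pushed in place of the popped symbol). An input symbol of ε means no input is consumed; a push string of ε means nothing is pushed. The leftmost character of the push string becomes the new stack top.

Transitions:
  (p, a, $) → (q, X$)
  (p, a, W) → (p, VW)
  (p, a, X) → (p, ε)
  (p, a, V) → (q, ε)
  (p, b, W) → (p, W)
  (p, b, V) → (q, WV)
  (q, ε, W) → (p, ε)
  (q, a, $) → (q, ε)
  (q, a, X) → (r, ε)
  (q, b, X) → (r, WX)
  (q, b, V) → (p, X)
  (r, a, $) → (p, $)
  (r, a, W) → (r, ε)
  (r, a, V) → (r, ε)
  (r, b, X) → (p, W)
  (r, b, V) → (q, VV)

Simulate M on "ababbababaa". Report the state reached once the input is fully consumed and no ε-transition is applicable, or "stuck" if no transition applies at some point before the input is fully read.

(p, ababbababaa, $) ⊢ (q, babbababaa, X$) ⊢ (r, abbababaa, WX$) ⊢ (r, bbababaa, X$) ⊢ (p, bababaa, W$) ⊢ (p, ababaa, W$) ⊢ (p, babaa, VW$) ⊢ (q, abaa, WVW$) ⊢ (p, abaa, VW$) ⊢ (q, baa, W$) ⊢ (p, baa, $)
No transition for (p, b, top $); M blocks with input baa remaining.

stuck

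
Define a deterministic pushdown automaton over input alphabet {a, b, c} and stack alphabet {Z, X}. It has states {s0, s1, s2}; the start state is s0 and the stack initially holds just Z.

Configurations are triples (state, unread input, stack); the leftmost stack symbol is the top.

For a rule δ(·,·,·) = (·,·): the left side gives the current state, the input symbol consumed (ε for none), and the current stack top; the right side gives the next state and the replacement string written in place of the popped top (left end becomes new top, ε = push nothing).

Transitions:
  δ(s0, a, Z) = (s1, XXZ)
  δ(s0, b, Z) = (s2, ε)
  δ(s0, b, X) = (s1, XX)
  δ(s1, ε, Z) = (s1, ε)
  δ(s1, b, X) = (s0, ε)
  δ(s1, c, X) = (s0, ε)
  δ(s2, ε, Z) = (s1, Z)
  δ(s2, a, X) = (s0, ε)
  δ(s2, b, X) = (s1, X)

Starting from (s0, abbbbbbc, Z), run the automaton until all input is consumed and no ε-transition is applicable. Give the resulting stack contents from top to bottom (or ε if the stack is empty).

XZ

(s0, abbbbbbc, Z) ⊢ (s1, bbbbbbc, XXZ) ⊢ (s0, bbbbbc, XZ) ⊢ (s1, bbbbc, XXZ) ⊢ (s0, bbbc, XZ) ⊢ (s1, bbc, XXZ) ⊢ (s0, bc, XZ) ⊢ (s1, c, XXZ) ⊢ (s0, ε, XZ)
All input consumed in state s0 with stack XZ.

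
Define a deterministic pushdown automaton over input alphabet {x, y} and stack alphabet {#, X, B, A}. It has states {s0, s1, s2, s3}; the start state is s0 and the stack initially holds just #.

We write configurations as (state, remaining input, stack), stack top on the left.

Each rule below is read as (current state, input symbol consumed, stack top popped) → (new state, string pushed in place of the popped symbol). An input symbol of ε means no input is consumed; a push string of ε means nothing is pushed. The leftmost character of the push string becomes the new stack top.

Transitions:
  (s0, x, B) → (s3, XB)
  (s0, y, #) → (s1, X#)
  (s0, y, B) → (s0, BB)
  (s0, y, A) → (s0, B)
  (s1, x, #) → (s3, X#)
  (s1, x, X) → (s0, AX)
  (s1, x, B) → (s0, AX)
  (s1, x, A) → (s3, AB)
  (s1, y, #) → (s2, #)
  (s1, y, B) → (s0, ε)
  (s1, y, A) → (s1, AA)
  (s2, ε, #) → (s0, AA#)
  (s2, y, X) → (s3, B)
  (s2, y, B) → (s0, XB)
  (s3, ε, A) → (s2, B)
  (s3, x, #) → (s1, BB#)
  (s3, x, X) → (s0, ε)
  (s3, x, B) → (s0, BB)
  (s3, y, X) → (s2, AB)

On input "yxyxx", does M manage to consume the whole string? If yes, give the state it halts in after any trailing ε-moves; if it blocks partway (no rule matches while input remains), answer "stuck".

s0

(s0, yxyxx, #) ⊢ (s1, xyxx, X#) ⊢ (s0, yxx, AX#) ⊢ (s0, xx, BX#) ⊢ (s3, x, XBX#) ⊢ (s0, ε, BX#)
All input consumed; M is in state s0.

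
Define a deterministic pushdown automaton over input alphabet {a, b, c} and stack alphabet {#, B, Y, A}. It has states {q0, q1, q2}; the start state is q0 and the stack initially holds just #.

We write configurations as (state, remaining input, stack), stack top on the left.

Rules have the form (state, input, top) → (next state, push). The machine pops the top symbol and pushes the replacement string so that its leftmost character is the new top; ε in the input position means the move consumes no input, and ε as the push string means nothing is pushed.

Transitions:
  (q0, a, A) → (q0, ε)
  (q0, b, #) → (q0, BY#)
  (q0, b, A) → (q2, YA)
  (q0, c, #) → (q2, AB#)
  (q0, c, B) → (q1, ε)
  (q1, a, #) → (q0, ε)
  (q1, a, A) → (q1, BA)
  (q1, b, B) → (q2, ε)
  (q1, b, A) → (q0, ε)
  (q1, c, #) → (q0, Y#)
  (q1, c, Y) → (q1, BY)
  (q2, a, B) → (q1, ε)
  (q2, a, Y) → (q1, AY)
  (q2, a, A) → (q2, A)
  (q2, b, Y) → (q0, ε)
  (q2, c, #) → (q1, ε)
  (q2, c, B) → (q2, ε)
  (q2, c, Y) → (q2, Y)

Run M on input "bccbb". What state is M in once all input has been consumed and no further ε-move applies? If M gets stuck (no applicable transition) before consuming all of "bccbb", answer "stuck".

(q0, bccbb, #) ⊢ (q0, ccbb, BY#) ⊢ (q1, cbb, Y#) ⊢ (q1, bb, BY#) ⊢ (q2, b, Y#) ⊢ (q0, ε, #)
All input consumed; M is in state q0.

q0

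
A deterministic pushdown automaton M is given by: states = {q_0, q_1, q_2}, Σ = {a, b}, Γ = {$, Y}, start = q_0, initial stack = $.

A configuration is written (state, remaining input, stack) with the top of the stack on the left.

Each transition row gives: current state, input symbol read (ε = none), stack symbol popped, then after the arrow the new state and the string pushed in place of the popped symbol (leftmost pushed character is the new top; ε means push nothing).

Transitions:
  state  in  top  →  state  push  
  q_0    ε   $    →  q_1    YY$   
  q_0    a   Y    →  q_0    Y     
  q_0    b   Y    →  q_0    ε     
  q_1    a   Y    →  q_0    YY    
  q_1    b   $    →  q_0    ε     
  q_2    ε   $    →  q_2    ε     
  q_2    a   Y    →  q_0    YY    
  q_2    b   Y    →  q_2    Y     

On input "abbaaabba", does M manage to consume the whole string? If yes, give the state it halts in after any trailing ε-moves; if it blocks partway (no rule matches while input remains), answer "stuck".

stuck

(q_0, abbaaabba, $) ⊢ (q_1, abbaaabba, YY$) ⊢ (q_0, bbaaabba, YYY$) ⊢ (q_0, baaabba, YY$) ⊢ (q_0, aaabba, Y$) ⊢ (q_0, aabba, Y$) ⊢ (q_0, abba, Y$) ⊢ (q_0, bba, Y$) ⊢ (q_0, ba, $) ⊢ (q_1, ba, YY$)
No transition for (q_1, b, top Y); M blocks with input ba remaining.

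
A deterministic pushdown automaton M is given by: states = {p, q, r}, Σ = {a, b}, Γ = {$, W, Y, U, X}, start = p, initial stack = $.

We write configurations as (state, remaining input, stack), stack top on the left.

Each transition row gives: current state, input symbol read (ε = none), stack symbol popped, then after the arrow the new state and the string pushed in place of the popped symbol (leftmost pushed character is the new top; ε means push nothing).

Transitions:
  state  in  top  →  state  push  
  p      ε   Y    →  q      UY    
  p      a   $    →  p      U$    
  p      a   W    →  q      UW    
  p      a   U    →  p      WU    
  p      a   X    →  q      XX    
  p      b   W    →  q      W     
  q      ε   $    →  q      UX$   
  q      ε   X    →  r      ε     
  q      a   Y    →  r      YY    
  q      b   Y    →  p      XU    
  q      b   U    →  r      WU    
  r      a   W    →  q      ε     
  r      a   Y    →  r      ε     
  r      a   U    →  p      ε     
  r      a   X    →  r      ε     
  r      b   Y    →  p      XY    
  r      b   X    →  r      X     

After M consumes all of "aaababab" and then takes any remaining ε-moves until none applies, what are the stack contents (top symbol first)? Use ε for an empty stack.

WUWU$

(p, aaababab, $)
  read a, top $: go to p, push U$ → (p, aababab, U$)
  read a, top U: go to p, push WU → (p, ababab, WU$)
  read a, top W: go to q, push UW → (q, babab, UWU$)
  read b, top U: go to r, push WU → (r, abab, WUWU$)
  read a, top W: go to q, push ε → (q, bab, UWU$)
  read b, top U: go to r, push WU → (r, ab, WUWU$)
  read a, top W: go to q, push ε → (q, b, UWU$)
  read b, top U: go to r, push WU → (r, ε, WUWU$)
All input consumed in state r with stack WUWU$.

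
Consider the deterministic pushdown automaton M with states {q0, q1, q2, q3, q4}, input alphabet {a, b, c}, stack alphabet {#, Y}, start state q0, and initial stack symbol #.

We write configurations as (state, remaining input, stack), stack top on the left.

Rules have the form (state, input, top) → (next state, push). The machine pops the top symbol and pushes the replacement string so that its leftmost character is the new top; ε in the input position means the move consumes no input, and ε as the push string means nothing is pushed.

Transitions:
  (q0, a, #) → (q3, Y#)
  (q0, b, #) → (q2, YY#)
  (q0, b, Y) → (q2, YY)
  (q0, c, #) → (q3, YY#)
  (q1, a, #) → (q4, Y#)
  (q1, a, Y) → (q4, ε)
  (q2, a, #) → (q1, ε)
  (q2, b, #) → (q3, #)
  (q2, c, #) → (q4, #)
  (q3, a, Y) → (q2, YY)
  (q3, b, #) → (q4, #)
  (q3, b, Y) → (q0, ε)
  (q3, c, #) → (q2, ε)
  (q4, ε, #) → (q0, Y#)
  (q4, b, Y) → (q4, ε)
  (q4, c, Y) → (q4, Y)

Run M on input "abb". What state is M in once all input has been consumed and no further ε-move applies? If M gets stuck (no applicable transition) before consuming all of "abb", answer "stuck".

(q0, abb, #) ⊢ (q3, bb, Y#) ⊢ (q0, b, #) ⊢ (q2, ε, YY#)
All input consumed; M is in state q2.

q2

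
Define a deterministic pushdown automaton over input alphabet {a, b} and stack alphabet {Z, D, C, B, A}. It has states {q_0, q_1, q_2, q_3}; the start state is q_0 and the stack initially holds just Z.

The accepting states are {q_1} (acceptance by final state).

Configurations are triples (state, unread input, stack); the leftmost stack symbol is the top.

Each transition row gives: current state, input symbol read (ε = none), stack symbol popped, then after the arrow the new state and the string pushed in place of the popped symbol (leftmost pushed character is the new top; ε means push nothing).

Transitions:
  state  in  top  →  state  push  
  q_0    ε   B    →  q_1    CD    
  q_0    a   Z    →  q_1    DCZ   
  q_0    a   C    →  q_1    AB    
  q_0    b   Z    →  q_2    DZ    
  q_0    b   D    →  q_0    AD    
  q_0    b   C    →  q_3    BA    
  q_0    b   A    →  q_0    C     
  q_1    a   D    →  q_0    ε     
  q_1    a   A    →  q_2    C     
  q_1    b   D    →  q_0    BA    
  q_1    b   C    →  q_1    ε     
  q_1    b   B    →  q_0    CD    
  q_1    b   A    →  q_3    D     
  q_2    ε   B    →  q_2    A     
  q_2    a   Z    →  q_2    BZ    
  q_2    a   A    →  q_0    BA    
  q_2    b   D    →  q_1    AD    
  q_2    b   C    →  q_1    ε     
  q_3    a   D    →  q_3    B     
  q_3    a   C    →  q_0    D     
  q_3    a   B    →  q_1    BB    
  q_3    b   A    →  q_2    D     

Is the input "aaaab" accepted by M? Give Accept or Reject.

Accept

(q_0, aaaab, Z)
  read a, top Z: go to q_1, push DCZ → (q_1, aaab, DCZ)
  read a, top D: go to q_0, push ε → (q_0, aab, CZ)
  read a, top C: go to q_1, push AB → (q_1, ab, ABZ)
  read a, top A: go to q_2, push C → (q_2, b, CBZ)
  read b, top C: go to q_1, push ε → (q_1, ε, BZ)
All input consumed; state q_1 ∈ F.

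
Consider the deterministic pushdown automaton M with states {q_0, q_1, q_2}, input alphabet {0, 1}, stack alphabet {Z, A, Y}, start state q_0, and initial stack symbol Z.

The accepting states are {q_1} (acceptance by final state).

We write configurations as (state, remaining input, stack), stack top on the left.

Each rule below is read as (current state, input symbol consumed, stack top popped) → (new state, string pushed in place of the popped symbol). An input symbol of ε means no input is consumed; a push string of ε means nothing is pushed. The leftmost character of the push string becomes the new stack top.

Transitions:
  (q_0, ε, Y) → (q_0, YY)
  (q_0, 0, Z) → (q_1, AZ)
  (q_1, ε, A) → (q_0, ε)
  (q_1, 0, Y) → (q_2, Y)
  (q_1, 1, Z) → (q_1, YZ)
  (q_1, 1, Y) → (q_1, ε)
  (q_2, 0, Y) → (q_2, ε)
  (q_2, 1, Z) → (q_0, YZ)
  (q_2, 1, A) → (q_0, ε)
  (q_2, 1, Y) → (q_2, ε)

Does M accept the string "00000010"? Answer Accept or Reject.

(q_0, 00000010, Z)
  read 0, top Z: go to q_1, push AZ → (q_1, 0000010, AZ)
  ε-move, top A: go to q_0, push ε → (q_0, 0000010, Z)
  read 0, top Z: go to q_1, push AZ → (q_1, 000010, AZ)
  ε-move, top A: go to q_0, push ε → (q_0, 000010, Z)
  read 0, top Z: go to q_1, push AZ → (q_1, 00010, AZ)
  ε-move, top A: go to q_0, push ε → (q_0, 00010, Z)
  read 0, top Z: go to q_1, push AZ → (q_1, 0010, AZ)
  ε-move, top A: go to q_0, push ε → (q_0, 0010, Z)
  read 0, top Z: go to q_1, push AZ → (q_1, 010, AZ)
  ε-move, top A: go to q_0, push ε → (q_0, 010, Z)
  read 0, top Z: go to q_1, push AZ → (q_1, 10, AZ)
  ε-move, top A: go to q_0, push ε → (q_0, 10, Z)
No transition applies at (q_0, 10, Z); input not fully consumed.

Reject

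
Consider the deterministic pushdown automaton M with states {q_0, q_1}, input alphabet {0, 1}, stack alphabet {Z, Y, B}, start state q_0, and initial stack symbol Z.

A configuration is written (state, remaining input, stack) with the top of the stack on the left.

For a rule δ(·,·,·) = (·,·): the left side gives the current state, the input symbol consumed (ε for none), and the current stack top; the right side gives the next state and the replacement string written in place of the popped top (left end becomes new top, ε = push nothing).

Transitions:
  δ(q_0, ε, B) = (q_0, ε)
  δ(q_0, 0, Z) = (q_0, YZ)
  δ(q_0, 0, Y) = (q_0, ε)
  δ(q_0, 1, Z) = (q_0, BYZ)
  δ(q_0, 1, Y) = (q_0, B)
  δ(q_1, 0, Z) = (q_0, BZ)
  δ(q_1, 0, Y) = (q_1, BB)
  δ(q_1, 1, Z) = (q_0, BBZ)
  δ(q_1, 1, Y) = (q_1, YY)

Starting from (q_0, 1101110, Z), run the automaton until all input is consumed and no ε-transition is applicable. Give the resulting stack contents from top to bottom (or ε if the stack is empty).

(q_0, 1101110, Z)
  read 1, top Z: go to q_0, push BYZ → (q_0, 101110, BYZ)
  ε-move, top B: go to q_0, push ε → (q_0, 101110, YZ)
  read 1, top Y: go to q_0, push B → (q_0, 01110, BZ)
  ε-move, top B: go to q_0, push ε → (q_0, 01110, Z)
  read 0, top Z: go to q_0, push YZ → (q_0, 1110, YZ)
  read 1, top Y: go to q_0, push B → (q_0, 110, BZ)
  ε-move, top B: go to q_0, push ε → (q_0, 110, Z)
  read 1, top Z: go to q_0, push BYZ → (q_0, 10, BYZ)
  ε-move, top B: go to q_0, push ε → (q_0, 10, YZ)
  read 1, top Y: go to q_0, push B → (q_0, 0, BZ)
  ε-move, top B: go to q_0, push ε → (q_0, 0, Z)
  read 0, top Z: go to q_0, push YZ → (q_0, ε, YZ)
All input consumed in state q_0 with stack YZ.

YZ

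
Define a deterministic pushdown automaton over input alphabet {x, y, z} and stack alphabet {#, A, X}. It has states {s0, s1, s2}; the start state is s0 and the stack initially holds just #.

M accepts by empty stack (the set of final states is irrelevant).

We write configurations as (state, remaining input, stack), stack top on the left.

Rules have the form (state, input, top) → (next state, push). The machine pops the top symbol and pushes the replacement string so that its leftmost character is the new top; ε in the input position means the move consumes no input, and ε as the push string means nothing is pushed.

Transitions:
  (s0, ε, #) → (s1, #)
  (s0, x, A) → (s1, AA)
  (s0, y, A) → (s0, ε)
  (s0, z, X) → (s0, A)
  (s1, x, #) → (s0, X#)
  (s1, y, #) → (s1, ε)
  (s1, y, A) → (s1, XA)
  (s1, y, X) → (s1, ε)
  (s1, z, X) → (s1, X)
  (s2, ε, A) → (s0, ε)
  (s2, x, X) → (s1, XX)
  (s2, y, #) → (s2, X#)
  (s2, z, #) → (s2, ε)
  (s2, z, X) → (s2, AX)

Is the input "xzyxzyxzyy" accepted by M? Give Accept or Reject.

Accept

(s0, xzyxzyxzyy, #)
  ε-move, top #: go to s1, push # → (s1, xzyxzyxzyy, #)
  read x, top #: go to s0, push X# → (s0, zyxzyxzyy, X#)
  read z, top X: go to s0, push A → (s0, yxzyxzyy, A#)
  read y, top A: go to s0, push ε → (s0, xzyxzyy, #)
  ε-move, top #: go to s1, push # → (s1, xzyxzyy, #)
  read x, top #: go to s0, push X# → (s0, zyxzyy, X#)
  read z, top X: go to s0, push A → (s0, yxzyy, A#)
  read y, top A: go to s0, push ε → (s0, xzyy, #)
  ε-move, top #: go to s1, push # → (s1, xzyy, #)
  read x, top #: go to s0, push X# → (s0, zyy, X#)
  read z, top X: go to s0, push A → (s0, yy, A#)
  read y, top A: go to s0, push ε → (s0, y, #)
  ε-move, top #: go to s1, push # → (s1, y, #)
  read y, top #: go to s1, push ε → (s1, ε, ε)
All input consumed and the stack is empty.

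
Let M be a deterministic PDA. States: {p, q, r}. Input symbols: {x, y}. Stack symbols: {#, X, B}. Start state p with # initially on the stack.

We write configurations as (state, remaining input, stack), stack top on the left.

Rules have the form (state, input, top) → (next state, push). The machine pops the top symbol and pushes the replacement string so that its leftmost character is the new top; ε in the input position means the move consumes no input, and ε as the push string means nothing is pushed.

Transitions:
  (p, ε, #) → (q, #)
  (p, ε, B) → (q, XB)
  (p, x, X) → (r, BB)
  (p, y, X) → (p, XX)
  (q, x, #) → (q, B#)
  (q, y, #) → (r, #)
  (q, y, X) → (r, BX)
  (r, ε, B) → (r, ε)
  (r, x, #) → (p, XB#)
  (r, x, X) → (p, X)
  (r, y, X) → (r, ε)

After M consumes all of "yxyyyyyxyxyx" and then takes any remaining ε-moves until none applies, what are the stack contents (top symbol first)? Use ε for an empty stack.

(p, yxyyyyyxyxyx, #)
  ε-move, top #: go to q, push # → (q, yxyyyyyxyxyx, #)
  read y, top #: go to r, push # → (r, xyyyyyxyxyx, #)
  read x, top #: go to p, push XB# → (p, yyyyyxyxyx, XB#)
  read y, top X: go to p, push XX → (p, yyyyxyxyx, XXB#)
  read y, top X: go to p, push XX → (p, yyyxyxyx, XXXB#)
  read y, top X: go to p, push XX → (p, yyxyxyx, XXXXB#)
  read y, top X: go to p, push XX → (p, yxyxyx, XXXXXB#)
  read y, top X: go to p, push XX → (p, xyxyx, XXXXXXB#)
  read x, top X: go to r, push BB → (r, yxyx, BBXXXXXB#)
  ε-move, top B: go to r, push ε → (r, yxyx, BXXXXXB#)
  ε-move, top B: go to r, push ε → (r, yxyx, XXXXXB#)
  read y, top X: go to r, push ε → (r, xyx, XXXXB#)
  read x, top X: go to p, push X → (p, yx, XXXXB#)
  read y, top X: go to p, push XX → (p, x, XXXXXB#)
  read x, top X: go to r, push BB → (r, ε, BBXXXXB#)
  ε-move, top B: go to r, push ε → (r, ε, BXXXXB#)
  ε-move, top B: go to r, push ε → (r, ε, XXXXB#)
All input consumed in state r with stack XXXXB#.

XXXXB#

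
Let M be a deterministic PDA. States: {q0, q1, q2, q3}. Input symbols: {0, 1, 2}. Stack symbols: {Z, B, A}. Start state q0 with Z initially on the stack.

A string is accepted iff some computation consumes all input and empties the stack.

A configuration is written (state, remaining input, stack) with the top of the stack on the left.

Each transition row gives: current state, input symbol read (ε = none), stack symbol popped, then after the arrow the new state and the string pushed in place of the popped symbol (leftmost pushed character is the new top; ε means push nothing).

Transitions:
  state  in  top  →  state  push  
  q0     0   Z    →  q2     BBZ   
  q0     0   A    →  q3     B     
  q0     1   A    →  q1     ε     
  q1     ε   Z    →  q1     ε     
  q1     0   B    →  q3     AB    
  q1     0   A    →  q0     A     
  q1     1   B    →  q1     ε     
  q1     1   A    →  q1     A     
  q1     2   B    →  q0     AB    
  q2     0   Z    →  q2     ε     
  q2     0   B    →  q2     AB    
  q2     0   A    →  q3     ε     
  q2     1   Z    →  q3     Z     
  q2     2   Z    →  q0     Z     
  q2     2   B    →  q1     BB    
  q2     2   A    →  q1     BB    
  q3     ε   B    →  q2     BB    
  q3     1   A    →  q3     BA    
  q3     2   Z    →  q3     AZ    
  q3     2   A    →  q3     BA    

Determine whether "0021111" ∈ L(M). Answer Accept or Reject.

(q0, 0021111, Z) ⊢ (q2, 021111, BBZ) ⊢ (q2, 21111, ABBZ) ⊢ (q1, 1111, BBBBZ) ⊢ (q1, 111, BBBZ) ⊢ (q1, 11, BBZ) ⊢ (q1, 1, BZ) ⊢ (q1, ε, Z) ⊢ (q1, ε, ε)
All input consumed and the stack is empty.

Accept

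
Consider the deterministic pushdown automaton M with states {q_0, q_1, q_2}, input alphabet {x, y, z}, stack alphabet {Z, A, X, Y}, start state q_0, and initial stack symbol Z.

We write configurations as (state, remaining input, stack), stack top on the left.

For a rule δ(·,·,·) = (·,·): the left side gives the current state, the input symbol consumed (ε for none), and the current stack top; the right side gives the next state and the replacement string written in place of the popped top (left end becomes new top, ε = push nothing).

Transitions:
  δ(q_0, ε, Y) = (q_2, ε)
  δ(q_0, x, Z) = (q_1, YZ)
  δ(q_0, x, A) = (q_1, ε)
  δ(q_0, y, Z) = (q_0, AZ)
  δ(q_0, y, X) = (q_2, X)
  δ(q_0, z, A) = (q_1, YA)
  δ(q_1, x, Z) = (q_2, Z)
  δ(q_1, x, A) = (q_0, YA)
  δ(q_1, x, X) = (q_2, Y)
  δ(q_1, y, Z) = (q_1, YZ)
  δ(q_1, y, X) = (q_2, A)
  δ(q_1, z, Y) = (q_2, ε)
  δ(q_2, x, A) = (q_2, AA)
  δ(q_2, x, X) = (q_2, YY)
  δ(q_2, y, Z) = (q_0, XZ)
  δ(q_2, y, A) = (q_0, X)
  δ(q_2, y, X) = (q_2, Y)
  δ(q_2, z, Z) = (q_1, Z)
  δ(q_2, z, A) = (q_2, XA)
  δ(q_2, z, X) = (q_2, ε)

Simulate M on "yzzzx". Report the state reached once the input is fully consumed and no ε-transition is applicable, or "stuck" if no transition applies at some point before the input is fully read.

q_2

(q_0, yzzzx, Z)
  read y, top Z: go to q_0, push AZ → (q_0, zzzx, AZ)
  read z, top A: go to q_1, push YA → (q_1, zzx, YAZ)
  read z, top Y: go to q_2, push ε → (q_2, zx, AZ)
  read z, top A: go to q_2, push XA → (q_2, x, XAZ)
  read x, top X: go to q_2, push YY → (q_2, ε, YYAZ)
All input consumed; M is in state q_2.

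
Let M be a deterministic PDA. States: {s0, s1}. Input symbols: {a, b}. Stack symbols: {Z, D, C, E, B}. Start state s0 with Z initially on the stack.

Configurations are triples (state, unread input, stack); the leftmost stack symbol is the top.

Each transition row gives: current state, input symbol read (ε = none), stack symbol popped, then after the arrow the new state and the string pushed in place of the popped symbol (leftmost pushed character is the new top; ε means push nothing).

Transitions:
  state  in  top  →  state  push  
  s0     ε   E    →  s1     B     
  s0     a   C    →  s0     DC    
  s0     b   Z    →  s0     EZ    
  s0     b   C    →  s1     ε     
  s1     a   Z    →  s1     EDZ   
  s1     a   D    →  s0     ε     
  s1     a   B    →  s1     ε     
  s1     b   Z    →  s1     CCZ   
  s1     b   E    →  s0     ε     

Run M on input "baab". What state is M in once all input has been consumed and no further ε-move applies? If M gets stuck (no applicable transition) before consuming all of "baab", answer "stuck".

s0

(s0, baab, Z)
  read b, top Z: go to s0, push EZ → (s0, aab, EZ)
  ε-move, top E: go to s1, push B → (s1, aab, BZ)
  read a, top B: go to s1, push ε → (s1, ab, Z)
  read a, top Z: go to s1, push EDZ → (s1, b, EDZ)
  read b, top E: go to s0, push ε → (s0, ε, DZ)
All input consumed; M is in state s0.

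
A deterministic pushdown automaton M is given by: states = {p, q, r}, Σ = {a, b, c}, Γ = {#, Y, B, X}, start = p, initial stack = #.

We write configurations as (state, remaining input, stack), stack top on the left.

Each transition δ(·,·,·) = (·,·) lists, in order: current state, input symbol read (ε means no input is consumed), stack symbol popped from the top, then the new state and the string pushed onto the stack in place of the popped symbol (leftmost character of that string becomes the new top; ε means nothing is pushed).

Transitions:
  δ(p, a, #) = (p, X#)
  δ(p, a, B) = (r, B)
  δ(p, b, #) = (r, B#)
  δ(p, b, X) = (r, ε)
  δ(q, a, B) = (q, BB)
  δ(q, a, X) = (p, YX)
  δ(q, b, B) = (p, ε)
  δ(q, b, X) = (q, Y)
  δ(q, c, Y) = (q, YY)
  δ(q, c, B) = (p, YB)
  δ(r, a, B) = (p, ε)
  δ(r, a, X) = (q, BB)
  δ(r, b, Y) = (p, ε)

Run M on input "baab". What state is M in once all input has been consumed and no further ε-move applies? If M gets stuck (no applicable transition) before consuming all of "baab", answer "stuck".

(p, baab, #) ⊢ (r, aab, B#) ⊢ (p, ab, #) ⊢ (p, b, X#) ⊢ (r, ε, #)
All input consumed; M is in state r.

r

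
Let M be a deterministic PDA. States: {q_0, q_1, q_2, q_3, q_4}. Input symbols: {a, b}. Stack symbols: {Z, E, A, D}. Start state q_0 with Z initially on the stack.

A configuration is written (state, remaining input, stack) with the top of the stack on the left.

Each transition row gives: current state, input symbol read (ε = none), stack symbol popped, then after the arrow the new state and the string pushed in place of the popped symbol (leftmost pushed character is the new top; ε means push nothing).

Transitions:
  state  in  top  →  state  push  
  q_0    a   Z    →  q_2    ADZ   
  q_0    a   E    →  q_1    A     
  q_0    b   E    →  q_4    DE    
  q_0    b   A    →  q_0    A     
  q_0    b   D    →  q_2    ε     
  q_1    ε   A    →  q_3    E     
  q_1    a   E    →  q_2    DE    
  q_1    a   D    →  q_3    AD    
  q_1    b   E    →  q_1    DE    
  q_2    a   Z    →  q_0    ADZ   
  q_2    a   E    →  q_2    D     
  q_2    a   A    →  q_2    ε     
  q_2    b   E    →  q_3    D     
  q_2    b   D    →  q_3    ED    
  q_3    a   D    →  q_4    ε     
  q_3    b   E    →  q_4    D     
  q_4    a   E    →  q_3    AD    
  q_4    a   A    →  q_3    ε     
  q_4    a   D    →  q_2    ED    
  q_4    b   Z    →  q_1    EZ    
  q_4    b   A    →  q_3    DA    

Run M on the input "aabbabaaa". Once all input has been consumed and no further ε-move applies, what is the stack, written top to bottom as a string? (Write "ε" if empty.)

DDDZ

(q_0, aabbabaaa, Z)
  read a, top Z: go to q_2, push ADZ → (q_2, abbabaaa, ADZ)
  read a, top A: go to q_2, push ε → (q_2, bbabaaa, DZ)
  read b, top D: go to q_3, push ED → (q_3, babaaa, EDZ)
  read b, top E: go to q_4, push D → (q_4, abaaa, DDZ)
  read a, top D: go to q_2, push ED → (q_2, baaa, EDDZ)
  read b, top E: go to q_3, push D → (q_3, aaa, DDDZ)
  read a, top D: go to q_4, push ε → (q_4, aa, DDZ)
  read a, top D: go to q_2, push ED → (q_2, a, EDDZ)
  read a, top E: go to q_2, push D → (q_2, ε, DDDZ)
All input consumed in state q_2 with stack DDDZ.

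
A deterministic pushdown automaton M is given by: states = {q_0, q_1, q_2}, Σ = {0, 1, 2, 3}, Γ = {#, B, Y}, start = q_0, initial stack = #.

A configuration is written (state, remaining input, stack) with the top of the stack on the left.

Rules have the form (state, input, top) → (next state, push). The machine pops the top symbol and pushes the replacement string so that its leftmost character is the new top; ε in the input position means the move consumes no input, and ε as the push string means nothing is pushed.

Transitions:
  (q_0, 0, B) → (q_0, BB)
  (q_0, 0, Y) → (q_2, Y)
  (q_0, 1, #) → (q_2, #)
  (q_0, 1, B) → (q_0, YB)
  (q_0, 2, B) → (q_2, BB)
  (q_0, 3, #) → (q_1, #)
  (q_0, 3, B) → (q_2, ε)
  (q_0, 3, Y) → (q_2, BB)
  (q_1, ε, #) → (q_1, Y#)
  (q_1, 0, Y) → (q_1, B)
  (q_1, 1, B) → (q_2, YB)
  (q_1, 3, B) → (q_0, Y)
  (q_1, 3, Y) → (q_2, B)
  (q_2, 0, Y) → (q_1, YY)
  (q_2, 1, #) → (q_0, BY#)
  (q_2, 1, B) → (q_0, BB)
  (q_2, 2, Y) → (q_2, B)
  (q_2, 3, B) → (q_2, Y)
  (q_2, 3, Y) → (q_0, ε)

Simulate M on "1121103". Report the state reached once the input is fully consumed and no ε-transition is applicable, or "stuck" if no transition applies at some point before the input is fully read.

q_0

(q_0, 1121103, #)
  read 1, top #: go to q_2, push # → (q_2, 121103, #)
  read 1, top #: go to q_0, push BY# → (q_0, 21103, BY#)
  read 2, top B: go to q_2, push BB → (q_2, 1103, BBY#)
  read 1, top B: go to q_0, push BB → (q_0, 103, BBBY#)
  read 1, top B: go to q_0, push YB → (q_0, 03, YBBBY#)
  read 0, top Y: go to q_2, push Y → (q_2, 3, YBBBY#)
  read 3, top Y: go to q_0, push ε → (q_0, ε, BBBY#)
All input consumed; M is in state q_0.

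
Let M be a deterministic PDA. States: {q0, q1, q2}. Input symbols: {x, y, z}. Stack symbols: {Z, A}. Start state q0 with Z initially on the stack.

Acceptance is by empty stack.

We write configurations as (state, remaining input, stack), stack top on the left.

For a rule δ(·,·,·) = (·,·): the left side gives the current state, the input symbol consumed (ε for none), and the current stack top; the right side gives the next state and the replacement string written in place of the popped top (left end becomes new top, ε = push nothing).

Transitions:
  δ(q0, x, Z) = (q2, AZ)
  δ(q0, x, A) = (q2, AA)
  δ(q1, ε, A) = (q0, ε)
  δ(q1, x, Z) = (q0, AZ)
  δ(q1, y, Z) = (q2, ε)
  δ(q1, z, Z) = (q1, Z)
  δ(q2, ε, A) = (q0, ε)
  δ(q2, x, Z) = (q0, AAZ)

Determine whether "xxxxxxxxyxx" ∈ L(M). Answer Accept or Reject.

(q0, xxxxxxxxyxx, Z)
  read x, top Z: go to q2, push AZ → (q2, xxxxxxxyxx, AZ)
  ε-move, top A: go to q0, push ε → (q0, xxxxxxxyxx, Z)
  read x, top Z: go to q2, push AZ → (q2, xxxxxxyxx, AZ)
  ε-move, top A: go to q0, push ε → (q0, xxxxxxyxx, Z)
  read x, top Z: go to q2, push AZ → (q2, xxxxxyxx, AZ)
  ε-move, top A: go to q0, push ε → (q0, xxxxxyxx, Z)
  read x, top Z: go to q2, push AZ → (q2, xxxxyxx, AZ)
  ε-move, top A: go to q0, push ε → (q0, xxxxyxx, Z)
  read x, top Z: go to q2, push AZ → (q2, xxxyxx, AZ)
  ε-move, top A: go to q0, push ε → (q0, xxxyxx, Z)
  read x, top Z: go to q2, push AZ → (q2, xxyxx, AZ)
  ε-move, top A: go to q0, push ε → (q0, xxyxx, Z)
  read x, top Z: go to q2, push AZ → (q2, xyxx, AZ)
  ε-move, top A: go to q0, push ε → (q0, xyxx, Z)
  read x, top Z: go to q2, push AZ → (q2, yxx, AZ)
  ε-move, top A: go to q0, push ε → (q0, yxx, Z)
No transition applies at (q0, yxx, Z); input not fully consumed.

Reject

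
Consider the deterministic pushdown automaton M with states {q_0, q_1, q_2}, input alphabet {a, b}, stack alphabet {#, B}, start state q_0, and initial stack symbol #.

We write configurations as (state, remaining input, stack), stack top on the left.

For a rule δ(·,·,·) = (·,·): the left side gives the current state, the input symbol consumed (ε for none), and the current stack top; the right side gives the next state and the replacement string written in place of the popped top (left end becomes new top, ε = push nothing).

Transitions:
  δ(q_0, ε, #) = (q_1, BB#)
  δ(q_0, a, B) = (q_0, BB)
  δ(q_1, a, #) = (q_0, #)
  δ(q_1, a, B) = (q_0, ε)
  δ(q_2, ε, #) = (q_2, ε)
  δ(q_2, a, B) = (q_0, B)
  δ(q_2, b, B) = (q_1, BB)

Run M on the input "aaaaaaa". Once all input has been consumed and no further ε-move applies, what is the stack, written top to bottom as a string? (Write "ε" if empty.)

(q_0, aaaaaaa, #)
  ε-move, top #: go to q_1, push BB# → (q_1, aaaaaaa, BB#)
  read a, top B: go to q_0, push ε → (q_0, aaaaaa, B#)
  read a, top B: go to q_0, push BB → (q_0, aaaaa, BB#)
  read a, top B: go to q_0, push BB → (q_0, aaaa, BBB#)
  read a, top B: go to q_0, push BB → (q_0, aaa, BBBB#)
  read a, top B: go to q_0, push BB → (q_0, aa, BBBBB#)
  read a, top B: go to q_0, push BB → (q_0, a, BBBBBB#)
  read a, top B: go to q_0, push BB → (q_0, ε, BBBBBBB#)
All input consumed in state q_0 with stack BBBBBBB#.

BBBBBBB#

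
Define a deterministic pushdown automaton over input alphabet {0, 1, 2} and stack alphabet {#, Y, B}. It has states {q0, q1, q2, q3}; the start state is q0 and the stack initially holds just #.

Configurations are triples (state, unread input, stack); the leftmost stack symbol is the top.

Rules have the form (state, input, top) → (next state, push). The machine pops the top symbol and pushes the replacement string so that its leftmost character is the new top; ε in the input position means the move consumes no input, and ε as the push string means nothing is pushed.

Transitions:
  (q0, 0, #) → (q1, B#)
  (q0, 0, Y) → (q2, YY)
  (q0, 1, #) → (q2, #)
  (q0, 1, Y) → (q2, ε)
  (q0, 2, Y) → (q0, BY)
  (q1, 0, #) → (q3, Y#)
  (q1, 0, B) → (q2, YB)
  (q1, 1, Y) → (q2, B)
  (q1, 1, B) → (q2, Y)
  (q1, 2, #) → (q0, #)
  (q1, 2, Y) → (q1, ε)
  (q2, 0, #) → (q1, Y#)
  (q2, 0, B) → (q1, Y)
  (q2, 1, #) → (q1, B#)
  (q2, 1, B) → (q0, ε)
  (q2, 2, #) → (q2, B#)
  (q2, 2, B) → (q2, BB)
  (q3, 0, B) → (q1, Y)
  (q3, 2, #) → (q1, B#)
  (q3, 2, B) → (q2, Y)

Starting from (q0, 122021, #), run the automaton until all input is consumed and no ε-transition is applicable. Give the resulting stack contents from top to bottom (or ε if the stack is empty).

Y#

(q0, 122021, #)
  read 1, top #: go to q2, push # → (q2, 22021, #)
  read 2, top #: go to q2, push B# → (q2, 2021, B#)
  read 2, top B: go to q2, push BB → (q2, 021, BB#)
  read 0, top B: go to q1, push Y → (q1, 21, YB#)
  read 2, top Y: go to q1, push ε → (q1, 1, B#)
  read 1, top B: go to q2, push Y → (q2, ε, Y#)
All input consumed in state q2 with stack Y#.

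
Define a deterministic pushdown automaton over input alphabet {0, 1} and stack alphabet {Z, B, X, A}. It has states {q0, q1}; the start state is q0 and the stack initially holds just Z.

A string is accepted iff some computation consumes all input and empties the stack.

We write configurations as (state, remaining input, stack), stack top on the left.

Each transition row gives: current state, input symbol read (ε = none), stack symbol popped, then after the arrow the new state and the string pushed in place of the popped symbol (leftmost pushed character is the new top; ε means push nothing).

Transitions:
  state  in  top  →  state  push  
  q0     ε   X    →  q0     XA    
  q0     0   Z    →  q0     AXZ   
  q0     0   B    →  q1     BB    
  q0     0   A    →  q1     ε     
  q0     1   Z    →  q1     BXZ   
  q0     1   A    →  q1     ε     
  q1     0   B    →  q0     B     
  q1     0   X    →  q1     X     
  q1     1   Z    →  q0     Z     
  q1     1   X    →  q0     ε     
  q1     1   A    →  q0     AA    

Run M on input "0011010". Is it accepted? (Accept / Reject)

(q0, 0011010, Z)
  read 0, top Z: go to q0, push AXZ → (q0, 011010, AXZ)
  read 0, top A: go to q1, push ε → (q1, 11010, XZ)
  read 1, top X: go to q0, push ε → (q0, 1010, Z)
  read 1, top Z: go to q1, push BXZ → (q1, 010, BXZ)
  read 0, top B: go to q0, push B → (q0, 10, BXZ)
No transition applies at (q0, 10, BXZ); input not fully consumed.

Reject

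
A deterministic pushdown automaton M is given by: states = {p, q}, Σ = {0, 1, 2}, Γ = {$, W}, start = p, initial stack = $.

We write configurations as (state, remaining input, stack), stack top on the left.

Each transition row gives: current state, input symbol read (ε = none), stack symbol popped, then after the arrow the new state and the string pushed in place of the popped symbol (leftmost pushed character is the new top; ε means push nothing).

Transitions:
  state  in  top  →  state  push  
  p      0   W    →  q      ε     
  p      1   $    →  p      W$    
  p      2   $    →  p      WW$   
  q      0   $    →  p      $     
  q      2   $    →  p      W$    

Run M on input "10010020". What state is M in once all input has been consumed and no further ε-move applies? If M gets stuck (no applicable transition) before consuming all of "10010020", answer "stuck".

q

(p, 10010020, $) ⊢ (p, 0010020, W$) ⊢ (q, 010020, $) ⊢ (p, 10020, $) ⊢ (p, 0020, W$) ⊢ (q, 020, $) ⊢ (p, 20, $) ⊢ (p, 0, WW$) ⊢ (q, ε, W$)
All input consumed; M is in state q.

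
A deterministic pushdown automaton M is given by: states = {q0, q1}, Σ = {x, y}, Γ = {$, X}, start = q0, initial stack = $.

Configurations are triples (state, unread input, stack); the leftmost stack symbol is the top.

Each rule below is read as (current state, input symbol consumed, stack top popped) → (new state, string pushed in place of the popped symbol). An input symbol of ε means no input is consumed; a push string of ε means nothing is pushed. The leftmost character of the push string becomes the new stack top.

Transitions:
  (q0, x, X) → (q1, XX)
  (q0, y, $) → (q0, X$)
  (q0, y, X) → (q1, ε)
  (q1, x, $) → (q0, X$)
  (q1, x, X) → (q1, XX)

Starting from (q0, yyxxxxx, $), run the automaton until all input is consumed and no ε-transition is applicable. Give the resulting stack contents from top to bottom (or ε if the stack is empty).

(q0, yyxxxxx, $)
  read y, top $: go to q0, push X$ → (q0, yxxxxx, X$)
  read y, top X: go to q1, push ε → (q1, xxxxx, $)
  read x, top $: go to q0, push X$ → (q0, xxxx, X$)
  read x, top X: go to q1, push XX → (q1, xxx, XX$)
  read x, top X: go to q1, push XX → (q1, xx, XXX$)
  read x, top X: go to q1, push XX → (q1, x, XXXX$)
  read x, top X: go to q1, push XX → (q1, ε, XXXXX$)
All input consumed in state q1 with stack XXXXX$.

XXXXX$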